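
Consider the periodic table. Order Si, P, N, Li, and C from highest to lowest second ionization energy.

Li > N > C > P > Si

After 1 electron has been removed, what remains? Si⁺ still has 3 valence electrons; P⁺ still has 4 valence electrons; N⁺ still has 4 valence electrons; Li⁺ is the bare [He] core; C⁺ still has 3 valence electrons.
Core electrons are held far more tightly than valence electrons, so Li tops the IE_2 order.
Valence configurations: Si⁺ [Ne]3s²3p¹, P⁺ [Ne]3s²3p², N⁺ [He]2s²2p², C⁺ [He]2s²2p¹.
The numbers (kJ/mol): Si 1577, P 1907, N 2856, Li 7298, C 2353.
Overall IE_2 order: Si < P < C < N < Li.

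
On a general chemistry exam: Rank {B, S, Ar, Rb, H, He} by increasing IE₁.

H is in period 1, group 1; He is in period 1, group 18; B is in period 2, group 13; S is in period 3, group 16; Ar is in period 3, group 18; Rb is in period 5, group 1.
Across a period the outer electron is held more tightly (higher IE₁); down a group it sits in a higher shell, more shielded, and comes off more easily.
Here both period and group differ, so the two effects have to be weighed against each other.
B > Rb: both effects reinforce here, so B is clearly the higher of the two.
S > B: period and group pull opposite ways; the across-period shift dominates (1000 vs 801 kJ/mol).
H > S: period and group pull opposite ways; the down-group shift dominates (1312 vs 1000 kJ/mol).
Ar > H: the two effects oppose for this pair; the across-period effect wins (1521 vs 1312 kJ/mol).
He > Ar: He sits above Ar in group 18, so the down-group effect alone puts He higher.
For reference (kJ/mol): H 1312, He 2372, B 801, S 1000, Ar 1521, Rb 403.
So from lowest to highest: Rb < B < S < H < Ar < He.

Rb < B < S < H < Ar < He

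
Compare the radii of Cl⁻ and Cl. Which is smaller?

Forming Cl⁻ adds 1 electron to Cl. More electron–electron repulsion in the same shell, with unchanged nuclear charge, lets the cloud expand.
An anion is larger than its parent atom: Cl⁻ > Cl.

Cl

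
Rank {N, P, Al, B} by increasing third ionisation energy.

After 2 electrons have been removed, what remains? N²⁺ still has 3 valence electrons; P²⁺ still has 3 valence electrons; Al²⁺ still has 1 valence electron; B²⁺ still has 1 valence electron.
All are still removing valence electrons, so compare the +2 ions as you would atoms: IE_3 generally rises across a period (higher Z_eff) and falls down a group (larger shell), subject to the usual subshell exceptions.
Valence configurations: N²⁺ [He]2s²2p¹, P²⁺ [Ne]3s²3p¹, Al²⁺ [Ne]3s¹, B²⁺ [He]2s¹.
Approximate IE_3 values (kJ/mol): N 4578, P 2914, Al 2745, B 3660.
Putting it together, IE_3: Al < P < B < N.

Al, P, B, N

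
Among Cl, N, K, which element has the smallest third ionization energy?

Consider each +2 ion: Cl²⁺ still has 5 valence electrons; N²⁺ still has 3 valence electrons; K²⁺ is already 1 electron into the core.
Usually core removal costs more than valence removal, but here the competition is close: a tightly held n=2 valence electron can cost more to remove than an n=3 core electron, so the actual values have to decide it.
Valence configurations: Cl²⁺ [Ne]3s²3p³, N²⁺ [He]2s²2p¹.
The numbers (kJ/mol): Cl 3822, N 4578, K 4420.
So the third ionization energies run Cl < K < N.

Cl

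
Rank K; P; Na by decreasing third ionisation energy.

IE_3 is the cost of taking one more electron from the +2 cation: K²⁺ is already 1 electron into the core; P²⁺ still has 3 valence electrons; Na²⁺ is already 1 electron into the core.
Core electrons are held far more tightly than valence electrons, so K and Na top the IE_3 order.
Tabulated IE_3 (kJ/mol): K 4420, P 2914, Na 6910.
Putting it together, IE_3: P < K < Na.

Na > K > P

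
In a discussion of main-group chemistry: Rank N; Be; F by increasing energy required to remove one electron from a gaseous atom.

Across a period the outer electron is held more tightly (higher IE₁); down a group it sits in a higher shell, more shielded, and comes off more easily.
All lie in period 2, so first ionization energy increases left to right.
So from lowest to highest: Be < N < F.

Be < N < F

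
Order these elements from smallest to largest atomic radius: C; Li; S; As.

C < S < As < Li

Li is in period 2, group 1; C is in period 2, group 14; S is in period 3, group 16; As is in period 4, group 15.
Atomic radius shrinks across a period as nuclear charge pulls the same shell inward, and grows down a group as new shells are added.
Neither a single period nor a single group — weigh both effects.
S > C: the two effects oppose for this pair; the down-group effect wins (103 vs 75 pm).
As > S: both effects reinforce here, so As is clearly the larger of the two.
Li > As: the two effects oppose for this pair; the across-period effect wins (133 vs 121 pm).
For reference (pm): Li 133, C 75, S 103, As 121.
So from smallest to largest: C < S < As < Li.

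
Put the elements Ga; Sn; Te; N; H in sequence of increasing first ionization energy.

H is in period 1, group 1; N is in period 2, group 15; Ga is in period 4, group 13; Sn is in period 5, group 14; Te is in period 5, group 16.
IE₁ increases left→right with effective nuclear charge and decreases top→bottom as the valence shell moves farther out.
Neither a single period nor a single group — weigh both effects.
Sn > Ga: period and group pull opposite ways; the across-period shift dominates (709 vs 579 kJ/mol).
Te > Sn: Te lies to the right of Sn in period 5, so the across-period effect alone puts Te higher.
H > Te: period and group pull opposite ways; the down-group shift dominates (1312 vs 869 kJ/mol).
N > H: period and group pull opposite ways; the across-period shift dominates (1402 vs 1312 kJ/mol).
Approximate values (kJ/mol): H 1312, N 1402, Ga 579, Sn 709, Te 869.
So from lowest to highest: Ga < Sn < Te < H < N.

Ga < Sn < Te < H < N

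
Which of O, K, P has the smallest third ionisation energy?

IE_3 is the cost of taking one more electron from the +2 cation: O²⁺ still has 4 valence electrons; K²⁺ is already 1 electron into the core; P²⁺ still has 3 valence electrons.
Usually core removal costs more than valence removal, but here the competition is close: a tightly held n=2 valence electron can cost more to remove than an n=3 core electron, so the actual values have to decide it.
Valence configurations: O²⁺ [He]2s²2p², P²⁺ [Ne]3s²3p¹.
The numbers (kJ/mol): O 5300, K 4420, P 2914.
Putting it together, IE_3: P < K < O.

P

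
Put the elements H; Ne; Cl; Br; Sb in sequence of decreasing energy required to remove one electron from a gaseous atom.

Ne, H, Cl, Br, Sb

H is in period 1, group 1; Ne is in period 2, group 18; Cl is in period 3, group 17; Br is in period 4, group 17; Sb is in period 5, group 15.
Removing the outermost electron gets harder across a period and easier down a group.
Here both period and group differ, so the two effects have to be weighed against each other.
Br > Sb: relative to Sb, both the across-period and down-group shifts push Br's first ionization energy up.
Cl > Br: Cl sits above Br in group 17, so the down-group effect alone puts Cl higher.
H > Cl: the two effects oppose for this pair; the down-group effect wins (1312 vs 1251 kJ/mol).
Ne > H: the two effects oppose for this pair; the across-period effect wins (2081 vs 1312 kJ/mol).
For reference (kJ/mol): H 1312, Ne 2081, Cl 1251, Br 1140, Sb 831.
So from highest to lowest: Ne > H > Cl > Br > Sb.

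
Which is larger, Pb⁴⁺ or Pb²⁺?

Pb²⁺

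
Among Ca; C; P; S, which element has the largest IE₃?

Consider each +2 ion: Ca²⁺ is the bare [Ar] core; C²⁺ still has 2 valence electrons; P²⁺ still has 3 valence electrons; S²⁺ still has 4 valence electrons.
Pulling an electron out of a noble-gas core costs far more than removing a remaining valence electron, so Ca sits at the high end of IE_3.
Valence configurations: C²⁺ [He]2s², P²⁺ [Ne]3s²3p¹, S²⁺ [Ne]3s²3p².
Approximate IE_3 values (kJ/mol): Ca 4912, C 4620, P 2914, S 3357.
So the third ionization energies run P < S < C < Ca.

Ca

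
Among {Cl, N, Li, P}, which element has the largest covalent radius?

Li

Across a period the added protons contract the valence shell; down a group each new principal shell makes the atom larger.
Neither a single period nor a single group — weigh both effects.
Cl > N: period and group pull opposite ways; the down-group shift dominates (99 vs 71 pm).
P > Cl: both are in period 3; the period trend gives P the larger value.
Li > P: period and group pull opposite ways; the across-period shift dominates (133 vs 111 pm).
Approximate values (pm): Li 133, N 71, P 111, Cl 99.
The largest covalent radius among these belongs to Li.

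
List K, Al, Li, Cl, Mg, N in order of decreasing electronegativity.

Cl, N, Al, Mg, Li, K

Smaller atoms with higher effective nuclear charge are more electronegative.
These span different periods and groups, so the two trends combine.
Li > K: Li sits above K in group 1, so the down-group effect alone puts Li higher.
Mg > Li: period and group pull opposite ways; the across-period shift dominates (1.31 vs 0.98).
Al > Mg: Al lies to the right of Mg in period 3, so the across-period effect alone puts Al higher.
N > Al: both effects reinforce here, so N is clearly the higher of the two.
Cl > N: the two effects oppose for this pair; the across-period effect wins (3.16 vs 3.04).
For reference (Pauling): Li 0.98, N 3.04, Mg 1.31, Al 1.61, Cl 3.16, K 0.82.
So from highest to lowest: Cl > N > Al > Mg > Li > K.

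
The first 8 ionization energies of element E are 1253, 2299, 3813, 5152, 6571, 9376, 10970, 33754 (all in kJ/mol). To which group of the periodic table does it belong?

Group 17

Look for the largest jump between consecutive ionization energies: IE8/IE7 ≈ 3.1, far larger than any earlier ratio.
That jump marks the point where a core electron is being removed. So the atom has 7 valence electrons.
A main-group element with 7 valence electrons is in group 17.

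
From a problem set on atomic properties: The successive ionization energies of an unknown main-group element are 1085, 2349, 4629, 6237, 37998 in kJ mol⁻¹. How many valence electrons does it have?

4

Look for the largest jump between consecutive ionization energies: IE5/IE4 ≈ 6.1, far larger than any earlier ratio.
That jump marks the point where a core electron is being removed. So the atom has 4 valence electrons.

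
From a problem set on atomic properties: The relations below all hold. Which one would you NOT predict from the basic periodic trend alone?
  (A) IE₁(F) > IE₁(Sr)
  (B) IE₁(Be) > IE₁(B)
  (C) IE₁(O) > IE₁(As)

(B)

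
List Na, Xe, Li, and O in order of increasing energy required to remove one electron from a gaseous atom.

Na, Li, Xe, O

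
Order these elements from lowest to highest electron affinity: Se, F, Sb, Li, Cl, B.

B < Li < Sb < Se < F < Cl

Li is in period 2, group 1; B is in period 2, group 13; F is in period 2, group 17; Cl is in period 3, group 17; Se is in period 4, group 16; Sb is in period 5, group 15.
Adding an electron releases more energy for atoms nearer the top right (short of the noble gases).
Here both period and group differ, so the two effects have to be weighed against each other.
Li > B: this pair runs against the simple trend — see the exception note.
Sb > Li: period and group pull opposite ways; the across-period shift dominates (103 vs 60 kJ/mol).
Se > Sb: both effects reinforce here, so Se is clearly the higher of the two.
F > Se: both effects reinforce here, so F is clearly the higher of the two.
Cl > F: this pair runs against the simple trend — see the exception note.
Note the exception: Li has a higher electron affinity than B, contrary to the simple trend — B's ns²np¹ configuration gives only a small electron affinity — the sparsely filled np subshell binds an added electron weakly.
Note the exception: Cl has a higher electron affinity than F, contrary to the simple trend — F's small 2p subshell makes the incoming electron feel strong e⁻–e⁻ repulsion, so Cl actually releases more energy on gaining an electron.
Tabulated electron affinity (kJ/mol): Li 60, B 27, F 328, Cl 349, Se 195, Sb 103.
So from lowest to highest: B < Li < Sb < Se < F < Cl.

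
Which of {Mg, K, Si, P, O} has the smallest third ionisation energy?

P

The third ionization energy removes an electron from the +2 ion. For each element: Mg²⁺ is the bare [Ne] core; K²⁺ is already 1 electron into the core; Si²⁺ still has 2 valence electrons; P²⁺ still has 3 valence electrons; O²⁺ still has 4 valence electrons.
Usually core removal costs more than valence removal, but here the competition is close: a tightly held n=2 valence electron can cost more to remove than an n=3 core electron, so the actual values have to decide it.
Valence configurations: Si²⁺ [Ne]3s², P²⁺ [Ne]3s²3p¹, O²⁺ [He]2s²2p².
P²⁺ loses a lone 3p electron whereas Si²⁺ must break into a filled 3s² pair, so IE_3(Si) > IE_3(P) even though P has the higher nuclear charge.
Tabulated IE_3 (kJ/mol): Mg 7733, K 4420, Si 3232, P 2914, O 5300.
Overall IE_3 order: P < Si < K < O < Mg.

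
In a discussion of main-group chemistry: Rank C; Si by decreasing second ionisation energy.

IE_2 is the cost of taking one more electron from the +1 cation: C⁺ still has 3 valence electrons; Si⁺ still has 3 valence electrons.
All are still removing valence electrons, so compare the +1 ions as you would atoms: IE_2 generally rises across a period (higher Z_eff) and falls down a group (larger shell), subject to the usual subshell exceptions.
Valence configurations: C⁺ [He]2s²2p¹, Si⁺ [Ne]3s²3p¹.
Tabulated IE_2 (kJ/mol): C 2353, Si 1577.
Putting it together, IE_2: Si < C.

C > Si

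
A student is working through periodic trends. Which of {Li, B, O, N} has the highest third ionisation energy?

Li

The third ionization energy removes an electron from the +2 ion. For each element: Li²⁺ is already 1 electron into the core; B²⁺ still has 1 valence electron; O²⁺ still has 4 valence electrons; N²⁺ still has 3 valence electrons.
Pulling an electron out of a noble-gas core costs far more than removing a remaining valence electron, so Li sits at the high end of IE_3.
Valence configurations: B²⁺ [He]2s¹, O²⁺ [He]2s²2p², N²⁺ [He]2s²2p¹.
The numbers (kJ/mol): Li 11815, B 3660, O 5300, N 4578.
Putting it together, IE_3: B < N < O < Li.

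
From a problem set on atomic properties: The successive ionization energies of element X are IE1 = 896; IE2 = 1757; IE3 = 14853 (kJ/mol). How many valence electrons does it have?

2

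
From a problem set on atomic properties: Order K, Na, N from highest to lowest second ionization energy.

Na, K, N

Consider each +1 ion: K⁺ is the bare [Ar] core; Na⁺ is the bare [Ne] core; N⁺ still has 4 valence electrons.
Pulling an electron out of a noble-gas core costs far more than removing a remaining valence electron, so K and Na sit at the high end of IE_2.
Approximate IE_2 values (kJ/mol): K 3052, Na 4562, N 2856.
Overall IE_2 order: N < K < Na.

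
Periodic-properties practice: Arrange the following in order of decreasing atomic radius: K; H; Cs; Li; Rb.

Cs > Rb > K > Li > H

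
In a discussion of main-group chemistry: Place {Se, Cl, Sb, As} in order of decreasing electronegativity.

Cl, Se, As, Sb

Cl is in period 3, group 17; As is in period 4, group 15; Se is in period 4, group 16; Sb is in period 5, group 15.
Smaller atoms with higher effective nuclear charge are more electronegative.
Neither a single period nor a single group — weigh both effects.
As > Sb: they share group 15; the group trend gives As the larger value.
Se > As: Se lies to the right of As in period 4, so the across-period effect alone puts Se higher.
Cl > Se: relative to Se, both the across-period and down-group shifts push Cl's electronegativity up.
Approximate values (Pauling): Cl 3.16, As 2.18, Se 2.55, Sb 2.05.
So from highest to lowest: Cl > Se > As > Sb.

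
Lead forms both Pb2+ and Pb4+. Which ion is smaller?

Pb4+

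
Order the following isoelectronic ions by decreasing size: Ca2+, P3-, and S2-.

P3- > S2- > Ca2+

All of these have 18 electrons, so size is governed by nuclear charge alone: the more protons, the stronger the pull on the same electron cloud, and the smaller the ion.
Nuclear charges: Ca2+ (Z=20), S2- (Z=16), P3- (Z=15).
Largest to smallest: P3- > S2- > Ca2+.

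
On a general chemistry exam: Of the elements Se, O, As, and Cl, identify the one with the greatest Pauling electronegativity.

O

O is in period 2, group 16; Cl is in period 3, group 17; As is in period 4, group 15; Se is in period 4, group 16.
EN rises left→right (higher Z_eff, smaller atoms) and falls top→bottom (larger, more shielded atoms).
Here both period and group differ, so the two effects have to be weighed against each other.
Se > As: Se lies to the right of As in period 4, so the across-period effect alone puts Se higher.
Cl > Se: relative to Se, both the across-period and down-group shifts push Cl's electronegativity up.
O > Cl: period and group pull opposite ways; the down-group shift dominates (3.44 vs 3.16).
For reference (Pauling): O 3.44, Cl 3.16, As 2.18, Se 2.55.
The greatest Pauling electronegativity among these belongs to O.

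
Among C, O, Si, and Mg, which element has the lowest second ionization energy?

After 1 electron has been removed, what remains? C⁺ still has 3 valence electrons; O⁺ still has 5 valence electrons; Si⁺ still has 3 valence electrons; Mg⁺ still has 1 valence electron.
All are still removing valence electrons, so compare the +1 ions as you would atoms: IE_2 generally rises across a period (higher Z_eff) and falls down a group (larger shell), subject to the usual subshell exceptions.
Valence configurations: C⁺ [He]2s²2p¹, O⁺ [He]2s²2p³, Si⁺ [Ne]3s²3p¹, Mg⁺ [Ne]3s¹.
Approximate IE_2 values (kJ/mol): C 2353, O 3388, Si 1577, Mg 1451.
Putting it together, IE_2: Mg < Si < C < O.

Mg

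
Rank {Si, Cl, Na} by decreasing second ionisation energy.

Na, Cl, Si

After 1 electron has been removed, what remains? Si⁺ still has 3 valence electrons; Cl⁺ still has 6 valence electrons; Na⁺ is the bare [Ne] core.
Core electrons are held far more tightly than valence electrons, so Na tops the IE_2 order.
Valence configurations: Si⁺ [Ne]3s²3p¹, Cl⁺ [Ne]3s²3p⁴.
The numbers (kJ/mol): Si 1577, Cl 2298, Na 4562.
So the second ionization energies run Si < Cl < Na.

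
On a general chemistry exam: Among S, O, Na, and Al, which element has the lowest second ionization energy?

IE_2 is the cost of taking one more electron from the +1 cation: S⁺ still has 5 valence electrons; O⁺ still has 5 valence electrons; Na⁺ is the bare [Ne] core; Al⁺ still has 2 valence electrons.
Breaking into a closed-shell core is much more expensive than removing a leftover valence electron — Na has the largest IE_2 here.
Valence configurations: S⁺ [Ne]3s²3p³, O⁺ [He]2s²2p³, Al⁺ [Ne]3s².
The numbers (kJ/mol): S 2252, O 3388, Na 4562, Al 1817.
Overall IE_2 order: Al < S < O < Na.

Al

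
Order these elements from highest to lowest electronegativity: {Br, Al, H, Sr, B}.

Br > H > B > Al > Sr

H is in period 1, group 1; B is in period 2, group 13; Al is in period 3, group 13; Br is in period 4, group 17; Sr is in period 5, group 2.
EN rises left→right (higher Z_eff, smaller atoms) and falls top→bottom (larger, more shielded atoms).
Neither a single period nor a single group — weigh both effects.
Al > Sr: both effects reinforce here, so Al is clearly the higher of the two.
B > Al: they share group 13; the group trend gives B the larger value.
H > B: the two effects oppose for this pair; the down-group effect wins (2.20 vs 2.04).
Br > H: period and group pull opposite ways; the across-period shift dominates (2.96 vs 2.20).
Tabulated electronegativity (Pauling): H 2.20, B 2.04, Al 1.61, Br 2.96, Sr 0.95.
So from highest to lowest: Br > H > B > Al > Sr.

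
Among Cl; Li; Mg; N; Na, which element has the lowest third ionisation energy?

Cl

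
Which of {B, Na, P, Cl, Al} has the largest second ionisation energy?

Na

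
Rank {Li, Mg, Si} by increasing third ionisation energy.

Si < Mg < Li

Consider each +2 ion: Li²⁺ is already 1 electron into the core; Mg²⁺ is the bare [Ne] core; Si²⁺ still has 2 valence electrons.
Breaking into a closed-shell core is much more expensive than removing a leftover valence electron — Mg and Li have the largest IE_3 here.
Approximate IE_3 values (kJ/mol): Li 11815, Mg 7733, Si 3232.
Putting it together, IE_3: Si < Mg < Li.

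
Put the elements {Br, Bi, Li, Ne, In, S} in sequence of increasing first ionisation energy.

Li is in period 2, group 1; Ne is in period 2, group 18; S is in period 3, group 16; Br is in period 4, group 17; In is in period 5, group 13; Bi is in period 6, group 15.
IE₁ increases left→right with effective nuclear charge and decreases top→bottom as the valence shell moves farther out.
Neither a single period nor a single group — weigh both effects.
In > Li: the two effects oppose for this pair; the across-period effect wins (558 vs 520 kJ/mol).
Bi > In: the two effects oppose for this pair; the across-period effect wins (703 vs 558 kJ/mol).
S > Bi: relative to Bi, both the across-period and down-group shifts push S's first ionization energy up.
Br > S: period and group pull opposite ways; the across-period shift dominates (1140 vs 1000 kJ/mol).
Ne > Br: relative to Br, both the across-period and down-group shifts push Ne's first ionization energy up.
Tabulated first ionization energy (kJ/mol): Li 520, Ne 2081, S 1000, Br 1140, In 558, Bi 703.
So from lowest to highest: Li < In < Bi < S < Br < Ne.

Li, In, Bi, S, Br, Ne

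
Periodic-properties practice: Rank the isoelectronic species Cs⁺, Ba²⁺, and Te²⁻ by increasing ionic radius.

Ba²⁺, Cs⁺, Te²⁻

All of these have 54 electrons, so size is governed by nuclear charge alone: the more protons, the stronger the pull on the same electron cloud, and the smaller the ion.
Nuclear charges: Ba²⁺ (Z=56), Cs⁺ (Z=55), Te²⁻ (Z=52).
Smallest to largest: Ba²⁺ < Cs⁺ < Te²⁻.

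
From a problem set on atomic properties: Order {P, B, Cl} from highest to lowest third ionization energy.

Consider each +2 ion: P²⁺ still has 3 valence electrons; B²⁺ still has 1 valence electron; Cl²⁺ still has 5 valence electrons.
All are still removing valence electrons, so compare the +2 ions as you would atoms: IE_3 generally rises across a period (higher Z_eff) and falls down a group (larger shell), subject to the usual subshell exceptions.
Valence configurations: P²⁺ [Ne]3s²3p¹, B²⁺ [He]2s¹, Cl²⁺ [Ne]3s²3p³.
The numbers (kJ/mol): P 2914, B 3660, Cl 3822.
So the third ionization energies run P < B < Cl.

Cl, B, P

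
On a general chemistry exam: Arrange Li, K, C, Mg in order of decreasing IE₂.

Li > K > C > Mg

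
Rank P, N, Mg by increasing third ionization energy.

P, N, Mg

After 2 electrons have been removed, what remains? P²⁺ still has 3 valence electrons; N²⁺ still has 3 valence electrons; Mg²⁺ is the bare [Ne] core.
Core electrons are held far more tightly than valence electrons, so Mg tops the IE_3 order.
Valence configurations: P²⁺ [Ne]3s²3p¹, N²⁺ [He]2s²2p¹.
The numbers (kJ/mol): P 2914, N 4578, Mg 7733.
Putting it together, IE_3: P < N < Mg.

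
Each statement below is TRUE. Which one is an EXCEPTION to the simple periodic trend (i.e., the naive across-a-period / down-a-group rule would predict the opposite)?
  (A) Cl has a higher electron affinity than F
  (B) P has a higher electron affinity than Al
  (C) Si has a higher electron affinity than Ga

(A)

The general trend: electron affinity increases across a period and decreases down a group.
(A) Cl (period 3, group 17) vs F (period 2, group 17): the stated order contradicts the simple trend.
(B) P (period 3, group 15) vs Al (period 3, group 13): the stated order agrees with the simple trend.
(C) Si (period 3, group 14) vs Ga (period 4, group 13): the stated order agrees with the simple trend.
The exception is (A): F's small 2p subshell makes the incoming electron feel strong e⁻–e⁻ repulsion, so Cl actually releases more energy on gaining an electron.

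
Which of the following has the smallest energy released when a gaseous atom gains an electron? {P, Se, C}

C is in period 2, group 14; P is in period 3, group 15; Se is in period 4, group 16.
Electron affinity generally becomes more exothermic across a period toward the halogens and less exothermic down a group.
These sit on a diagonal, where the across-period and down-group effects partly cancel.
C > P: period and group pull opposite ways; the down-group shift dominates (122 vs 72 kJ/mol).
Se > C: the two effects oppose for this pair; the across-period effect wins (195 vs 122 kJ/mol).
Tabulated electron affinity (kJ/mol): C 122, P 72, Se 195.
The smallest energy released when a gaseous atom gains an electron among these belongs to P.

P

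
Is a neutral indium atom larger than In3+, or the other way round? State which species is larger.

Forming In3+ removes 3 electrons from In. Fewer electrons for the same nuclear charge means less shielding and a higher Z_eff on the remaining electrons, and for main-group metals the entire outer shell is lost.
A cation is smaller than its parent atom: In3+ < In.

In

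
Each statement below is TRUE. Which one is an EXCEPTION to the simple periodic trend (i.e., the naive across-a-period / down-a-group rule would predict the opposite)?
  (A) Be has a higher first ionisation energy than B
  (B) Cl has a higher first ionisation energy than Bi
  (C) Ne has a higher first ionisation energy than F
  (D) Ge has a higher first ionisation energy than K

The general trend: first ionisation energy increases across a period and decreases down a group.
(A) Be (period 2, group 2) vs B (period 2, group 13): the stated order contradicts the simple trend.
(B) Cl (period 3, group 17) vs Bi (period 6, group 15): the stated order agrees with the simple trend.
(C) Ne (period 2, group 18) vs F (period 2, group 17): the stated order agrees with the simple trend.
(D) Ge (period 4, group 14) vs K (period 4, group 1): the stated order agrees with the simple trend.
The exception is (A): removing B's lone 2p electron is easier than breaking Be's filled 2s².

(A)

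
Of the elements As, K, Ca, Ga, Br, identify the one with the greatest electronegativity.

Br

EN rises left→right (higher Z_eff, smaller atoms) and falls top→bottom (larger, more shielded atoms).
All lie in period 4, so electronegativity increases left to right.
The greatest electronegativity among these belongs to Br.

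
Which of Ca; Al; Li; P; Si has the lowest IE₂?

Ca

IE_2 is the cost of taking one more electron from the +1 cation: Ca⁺ still has 1 valence electron; Al⁺ still has 2 valence electrons; Li⁺ is the bare [He] core; P⁺ still has 4 valence electrons; Si⁺ still has 3 valence electrons.
Pulling an electron out of a noble-gas core costs far more than removing a remaining valence electron, so Li sits at the high end of IE_2.
Valence configurations: Ca⁺ [Ar]4s¹, Al⁺ [Ne]3s², P⁺ [Ne]3s²3p², Si⁺ [Ne]3s²3p¹.
Si⁺ loses a lone 3p electron whereas Al⁺ must break into a filled 3s² pair, so IE_2(Al) > IE_2(Si) even though Si has the higher nuclear charge.
Approximate IE_2 values (kJ/mol): Ca 1145, Al 1817, Li 7298, P 1907, Si 1577.
So the second ionization energies run Ca < Si < Al < P < Li.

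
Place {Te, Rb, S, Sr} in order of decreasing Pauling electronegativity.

S > Te > Sr > Rb

Smaller atoms with higher effective nuclear charge are more electronegative.
These span different periods and groups, so the two trends combine.
Sr > Rb: both are in period 5; the period trend gives Sr the larger value.
Te > Sr: both are in period 5; the period trend gives Te the larger value.
S > Te: they share group 16; the group trend gives S the larger value.
For reference (Pauling): S 2.58, Rb 0.82, Sr 0.95, Te 2.10.
So from highest to lowest: S > Te > Sr > Rb.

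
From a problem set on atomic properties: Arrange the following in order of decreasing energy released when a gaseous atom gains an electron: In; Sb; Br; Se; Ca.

Ca is in period 4, group 2; Se is in period 4, group 16; Br is in period 4, group 17; In is in period 5, group 13; Sb is in period 5, group 15.
Adding an electron releases more energy for atoms nearer the top right (short of the noble gases).
Neither a single period nor a single group — weigh both effects.
In > Ca: the two effects oppose for this pair; the across-period effect wins (29 vs 2 kJ/mol).
Sb > In: both are in period 5; the period trend gives Sb the larger value.
Se > Sb: relative to Sb, both the across-period and down-group shifts push Se's electron affinity up.
Br > Se: both are in period 4; the period trend gives Br the larger value.
Tabulated electron affinity (kJ/mol): Ca 2, Se 195, Br 325, In 29, Sb 103.
So from highest to lowest: Br > Se > Sb > In > Ca.

Br, Se, Sb, In, Ca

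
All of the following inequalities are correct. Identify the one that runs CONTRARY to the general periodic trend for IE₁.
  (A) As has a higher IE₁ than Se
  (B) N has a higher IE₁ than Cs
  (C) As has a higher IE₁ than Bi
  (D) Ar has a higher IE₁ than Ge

The general trend: IE₁ increases across a period and decreases down a group.
(A) As (period 4, group 15) vs Se (period 4, group 16): the stated order contradicts the simple trend.
(B) N (period 2, group 15) vs Cs (period 6, group 1): the stated order agrees with the simple trend.
(C) As (period 4, group 15) vs Bi (period 6, group 15): the stated order agrees with the simple trend.
(D) Ar (period 3, group 18) vs Ge (period 4, group 14): the stated order agrees with the simple trend.
The exception is (A): Se (4p⁴) ionizes more easily than half-filled As (4p³).

(A)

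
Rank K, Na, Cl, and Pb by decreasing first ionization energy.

Cl, Pb, Na, K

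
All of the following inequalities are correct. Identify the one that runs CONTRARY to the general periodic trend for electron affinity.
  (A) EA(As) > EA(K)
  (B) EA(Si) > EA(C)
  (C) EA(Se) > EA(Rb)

The general trend: electron affinity increases across a period and decreases down a group.
(A) As (period 4, group 15) vs K (period 4, group 1): the stated order agrees with the simple trend.
(B) Si (period 3, group 14) vs C (period 2, group 14): the stated order contradicts the simple trend.
(C) Se (period 4, group 16) vs Rb (period 5, group 1): the stated order agrees with the simple trend.
The exception is (B): Si's larger, more diffuse 3p orbitals accept an added electron slightly more readily than C's compact 2p.

(B)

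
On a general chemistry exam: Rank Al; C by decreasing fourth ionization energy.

Al > C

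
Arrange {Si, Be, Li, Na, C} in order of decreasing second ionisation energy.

Li, Na, C, Be, Si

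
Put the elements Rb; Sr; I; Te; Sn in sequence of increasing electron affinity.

Sr < Rb < Sn < Te < I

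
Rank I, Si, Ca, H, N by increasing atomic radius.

H, N, Si, I, Ca

Across a period the added protons contract the valence shell; down a group each new principal shell makes the atom larger.
Here both period and group differ, so the two effects have to be weighed against each other.
N > H: period and group pull opposite ways; the down-group shift dominates (71 vs 32 pm).
Si > N: relative to N, both the across-period and down-group shifts push Si's atomic radius up.
I > Si: the two effects oppose for this pair; the down-group effect wins (133 vs 116 pm).
Ca > I: period and group pull opposite ways; the across-period shift dominates (171 vs 133 pm).
For reference (pm): H 32, N 71, Si 116, Ca 171, I 133.
So from smallest to largest: H < N < Si < I < Ca.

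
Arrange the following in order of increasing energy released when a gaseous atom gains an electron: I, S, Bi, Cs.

Cs < Bi < S < I

S is in period 3, group 16; I is in period 5, group 17; Cs is in period 6, group 1; Bi is in period 6, group 15.
Electron affinity generally becomes more exothermic across a period toward the halogens and less exothermic down a group.
These span different periods and groups, so the two trends combine.
Bi > Cs: Bi lies to the right of Cs in period 6, so the across-period effect alone puts Bi higher.
S > Bi: relative to Bi, both the across-period and down-group shifts push S's electron affinity up.
I > S: period and group pull opposite ways; the across-period shift dominates (295 vs 200 kJ/mol).
Tabulated electron affinity (kJ/mol): S 200, I 295, Cs 46, Bi 91.
So from lowest to highest: Cs < Bi < S < I.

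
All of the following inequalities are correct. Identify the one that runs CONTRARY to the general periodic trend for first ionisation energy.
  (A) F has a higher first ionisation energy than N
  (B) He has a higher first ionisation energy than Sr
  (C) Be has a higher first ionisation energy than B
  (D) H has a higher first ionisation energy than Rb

(C)

The general trend: first ionisation energy increases across a period and decreases down a group.
(A) F (period 2, group 17) vs N (period 2, group 15): the stated order agrees with the simple trend.
(B) He (period 1, group 18) vs Sr (period 5, group 2): the stated order agrees with the simple trend.
(C) Be (period 2, group 2) vs B (period 2, group 13): the stated order contradicts the simple trend.
(D) H (period 1, group 1) vs Rb (period 5, group 1): the stated order agrees with the simple trend.
The exception is (C): removing B's lone 2p electron is easier than breaking Be's filled 2s².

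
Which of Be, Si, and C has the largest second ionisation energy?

After 1 electron has been removed, what remains? Be⁺ still has 1 valence electron; Si⁺ still has 3 valence electrons; C⁺ still has 3 valence electrons.
All are still removing valence electrons, so compare the +1 ions as you would atoms: IE_2 generally rises across a period (higher Z_eff) and falls down a group (larger shell), subject to the usual subshell exceptions.
Valence configurations: Be⁺ [He]2s¹, Si⁺ [Ne]3s²3p¹, C⁺ [He]2s²2p¹.
Tabulated IE_2 (kJ/mol): Be 1757, Si 1577, C 2353.
Putting it together, IE_2: Si < Be < C.

C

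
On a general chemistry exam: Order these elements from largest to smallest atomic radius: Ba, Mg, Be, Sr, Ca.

Be is in period 2, group 2; Mg is in period 3, group 2; Ca is in period 4, group 2; Sr is in period 5, group 2; Ba is in period 6, group 2.
Atomic radius shrinks across a period as nuclear charge pulls the same shell inward, and grows down a group as new shells are added.
All are in group 2, so atomic radius increases down the group.
So from largest to smallest: Ba > Sr > Ca > Mg > Be.

Ba, Sr, Ca, Mg, Be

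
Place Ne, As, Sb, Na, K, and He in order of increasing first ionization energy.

K, Na, Sb, As, Ne, He

IE₁ increases left→right with effective nuclear charge and decreases top→bottom as the valence shell moves farther out.
Here both period and group differ, so the two effects have to be weighed against each other.
Na > K: they share group 1; the group trend gives Na the larger value.
Sb > Na: the two effects oppose for this pair; the across-period effect wins (831 vs 496 kJ/mol).
As > Sb: As sits above Sb in group 15, so the down-group effect alone puts As higher.
Ne > As: both effects reinforce here, so Ne is clearly the higher of the two.
He > Ne: they share group 18; the group trend gives He the larger value.
Approximate values (kJ/mol): He 2372, Ne 2081, Na 496, K 419, As 947, Sb 831.
So from lowest to highest: K < Na < Sb < As < Ne < He.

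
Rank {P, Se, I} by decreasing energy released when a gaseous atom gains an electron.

P is in period 3, group 15; Se is in period 4, group 16; I is in period 5, group 17.
EA tends to increase across a period and decrease down a group, though the pattern is less regular than for IE or radius.
A diagonal step moves right (one effect) and down (the opposite effect) at once.
Se > P: the two effects oppose for this pair; the across-period effect wins (195 vs 72 kJ/mol).
I > Se: period and group pull opposite ways; the across-period shift dominates (295 vs 195 kJ/mol).
For reference (kJ/mol): P 72, Se 195, I 295.
So from highest to lowest: I > Se > P.

I, Se, P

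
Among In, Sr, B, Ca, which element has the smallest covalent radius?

B is in period 2, group 13; Ca is in period 4, group 2; Sr is in period 5, group 2; In is in period 5, group 13.
Atomic radius shrinks across a period as nuclear charge pulls the same shell inward, and grows down a group as new shells are added.
Neither a single period nor a single group — weigh both effects.
In > B: they share group 13; the group trend gives In the larger value.
Ca > In: the two effects oppose for this pair; the across-period effect wins (171 vs 142 pm).
Sr > Ca: Sr sits below Ca in group 2, so the down-group effect alone puts Sr larger.
For reference (pm): B 85, Ca 171, Sr 185, In 142.
The smallest covalent radius among these belongs to B.

B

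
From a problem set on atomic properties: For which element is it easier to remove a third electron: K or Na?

K

The third ionization energy removes an electron from the +2 ion. For each element: K²⁺ is already 1 electron into the core; Na²⁺ is already 1 electron into the core.
All of these are removing an electron from a noble-gas core or deeper; the smaller core (lower principal quantum number) is held far more tightly, and within a period the higher nuclear charge binds the same core more tightly.
Tabulated IE_3 (kJ/mol): K 4420, Na 6910.
Overall IE_3 order: K < Na.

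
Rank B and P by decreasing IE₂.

B > P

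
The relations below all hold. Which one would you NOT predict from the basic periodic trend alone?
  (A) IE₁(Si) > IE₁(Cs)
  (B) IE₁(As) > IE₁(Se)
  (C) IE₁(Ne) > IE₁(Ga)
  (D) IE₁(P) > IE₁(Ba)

The general trend: first ionisation energy increases across a period and decreases down a group.
(A) Si (period 3, group 14) vs Cs (period 6, group 1): the stated order agrees with the simple trend.
(B) As (period 4, group 15) vs Se (period 4, group 16): the stated order contradicts the simple trend.
(C) Ne (period 2, group 18) vs Ga (period 4, group 13): the stated order agrees with the simple trend.
(D) P (period 3, group 15) vs Ba (period 6, group 2): the stated order agrees with the simple trend.
The exception is (B): Se (4p⁴) ionizes more easily than half-filled As (4p³).

(B)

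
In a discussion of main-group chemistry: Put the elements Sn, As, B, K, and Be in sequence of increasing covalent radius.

B, Be, As, Sn, K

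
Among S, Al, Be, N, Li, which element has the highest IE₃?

Be

Consider each +2 ion: S²⁺ still has 4 valence electrons; Al²⁺ still has 1 valence electron; Be²⁺ is the bare [He] core; N²⁺ still has 3 valence electrons; Li²⁺ is already 1 electron into the core.
Core electrons are held far more tightly than valence electrons, so Li and Be top the IE_3 order.
Valence configurations: S²⁺ [Ne]3s²3p², Al²⁺ [Ne]3s¹, N²⁺ [He]2s²2p¹.
Tabulated IE_3 (kJ/mol): S 3357, Al 2745, Be 14849, N 4578, Li 11815.
Putting it together, IE_3: Al < S < N < Li < Be.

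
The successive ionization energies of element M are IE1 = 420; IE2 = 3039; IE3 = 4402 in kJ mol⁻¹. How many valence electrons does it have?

Look for the largest jump between consecutive ionization energies: IE2/IE1 ≈ 7.2, far larger than any earlier ratio.
That jump marks the point where a core electron is being removed. So the atom has 1 valence electron.

1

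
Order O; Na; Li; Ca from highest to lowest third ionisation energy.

After 2 electrons have been removed, what remains? O²⁺ still has 4 valence electrons; Na²⁺ is already 1 electron into the core; Li²⁺ is already 1 electron into the core; Ca²⁺ is the bare [Ar] core.
Usually core removal costs more than valence removal, but here the competition is close: a tightly held n=2 valence electron can cost more to remove than an n=3 core electron, so the actual values have to decide it.
Tabulated IE_3 (kJ/mol): O 5300, Na 6910, Li 11815, Ca 4912.
Hence IE_3: Ca < O < Na < Li.

Li > Na > O > Ca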